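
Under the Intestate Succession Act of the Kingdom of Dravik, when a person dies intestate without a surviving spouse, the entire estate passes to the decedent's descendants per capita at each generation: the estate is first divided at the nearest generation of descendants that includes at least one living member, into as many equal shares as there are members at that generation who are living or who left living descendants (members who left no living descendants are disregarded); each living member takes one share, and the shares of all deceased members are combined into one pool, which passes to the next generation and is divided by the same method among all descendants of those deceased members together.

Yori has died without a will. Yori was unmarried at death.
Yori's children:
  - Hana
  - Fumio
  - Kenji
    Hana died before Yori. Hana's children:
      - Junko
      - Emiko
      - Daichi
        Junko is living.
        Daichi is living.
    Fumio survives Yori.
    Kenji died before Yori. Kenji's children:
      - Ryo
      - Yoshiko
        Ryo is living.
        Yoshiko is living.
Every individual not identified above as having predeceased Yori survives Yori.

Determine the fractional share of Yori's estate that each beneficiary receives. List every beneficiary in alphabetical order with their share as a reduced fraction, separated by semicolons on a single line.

Daichi 2/15; Emiko 2/15; Fumio 1/3; Junko 2/15; Ryo 2/15; Yoshiko 2/15

There is no surviving spouse, so the entire estate passes to Yori's descendants per capita at each generation.
At generation 1 (Hana, Fumio, Kenji) there are 3 shares of (1)/3 = 1/3 each.
Living: Fumio — each takes 1/3.
Deceased: Hana and Kenji. Their combined 2/3 is pooled and carried to generation 2.
At generation 2 (Junko, Emiko, Daichi, Ryo, Yoshiko) there are 5 shares of (2/3)/5 = 2/15 each.
Living: Junko, Emiko, Daichi, Ryo, and Yoshiko — each takes 2/15.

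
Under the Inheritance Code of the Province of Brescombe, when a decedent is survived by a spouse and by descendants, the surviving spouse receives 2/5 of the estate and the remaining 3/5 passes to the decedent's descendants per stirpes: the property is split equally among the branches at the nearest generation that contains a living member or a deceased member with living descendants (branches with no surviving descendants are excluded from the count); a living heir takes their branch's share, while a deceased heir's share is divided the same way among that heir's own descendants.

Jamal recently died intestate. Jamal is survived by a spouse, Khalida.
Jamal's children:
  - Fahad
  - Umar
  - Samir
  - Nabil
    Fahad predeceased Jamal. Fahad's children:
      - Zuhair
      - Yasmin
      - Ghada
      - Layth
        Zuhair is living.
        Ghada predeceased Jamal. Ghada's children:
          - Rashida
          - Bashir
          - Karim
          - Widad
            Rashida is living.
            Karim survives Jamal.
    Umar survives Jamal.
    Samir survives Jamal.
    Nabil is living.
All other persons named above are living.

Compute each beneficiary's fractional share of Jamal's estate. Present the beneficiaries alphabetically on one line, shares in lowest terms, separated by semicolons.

Bashir 3/320; Karim 3/320; Khalida 2/5; Layth 3/80; Nabil 3/20; Rashida 3/320; Samir 3/20; Umar 3/20; Widad 3/320; Yasmin 3/80; Zuhair 3/80

Khalida, as surviving spouse, takes 2/5.
The remaining 3/5 passes to Jamal's descendants per stirpes.
The 3/5 is divided into 4 equal shares of 3/20 among Fahad, Umar, Samir, Nabil.
Fahad predeceased; the 3/20 allotted to Fahad's branch passes to Fahad's issue by representation.
The 3/20 is divided into 4 equal shares of 3/80 among Zuhair, Yasmin, Ghada, Layth.
Zuhair is living and takes 3/80.
Yasmin is living and takes 3/80.
Ghada predeceased; the 3/80 allotted to Ghada's branch passes to Ghada's issue by representation.
The 3/80 is divided into 4 equal shares of 3/320 among Rashida, Bashir, Karim, Widad.
Rashida is living and takes 3/320.
Bashir is living and takes 3/320.
Karim is living and takes 3/320.
Widad is living and takes 3/320.
Layth is living and takes 3/80.
Umar is living and takes 3/20.
Samir is living and takes 3/20.
Nabil is living and takes 3/20.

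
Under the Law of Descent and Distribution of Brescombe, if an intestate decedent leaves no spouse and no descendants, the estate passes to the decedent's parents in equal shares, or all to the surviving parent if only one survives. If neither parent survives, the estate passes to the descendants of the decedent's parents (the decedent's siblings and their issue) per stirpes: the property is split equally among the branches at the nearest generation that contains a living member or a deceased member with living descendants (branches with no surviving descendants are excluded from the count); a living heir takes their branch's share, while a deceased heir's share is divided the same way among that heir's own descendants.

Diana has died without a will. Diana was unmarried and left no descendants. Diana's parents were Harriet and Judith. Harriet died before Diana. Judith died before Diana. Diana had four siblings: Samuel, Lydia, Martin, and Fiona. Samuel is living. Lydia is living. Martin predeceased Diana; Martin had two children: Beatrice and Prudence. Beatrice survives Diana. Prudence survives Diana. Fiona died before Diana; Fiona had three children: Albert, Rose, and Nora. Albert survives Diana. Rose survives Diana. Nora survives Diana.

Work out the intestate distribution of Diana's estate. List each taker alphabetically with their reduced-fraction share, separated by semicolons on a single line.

Neither parent survives and there are no descendants, so the estate passes to Diana's siblings and their issue per stirpes.
The estate is divided into 4 equal shares of 1/4 among Samuel, Lydia, Martin, Fiona.
Samuel is living and takes 1/4.
Lydia is living and takes 1/4.
Martin predeceased; the 1/4 allotted to Martin's branch passes to Martin's issue by representation.
The 1/4 is divided into 2 equal shares of 1/8 among Beatrice, Prudence.
Beatrice is living and takes 1/8.
Prudence is living and takes 1/8.
Fiona predeceased; the 1/4 allotted to Fiona's branch passes to Fiona's issue by representation.
The 1/4 is divided into 3 equal shares of 1/12 among Albert, Rose, Nora.
Albert is living and takes 1/12.
Rose is living and takes 1/12.
Nora is living and takes 1/12.

Albert 1/12; Beatrice 1/8; Lydia 1/4; Nora 1/12; Prudence 1/8; Rose 1/12; Samuel 1/4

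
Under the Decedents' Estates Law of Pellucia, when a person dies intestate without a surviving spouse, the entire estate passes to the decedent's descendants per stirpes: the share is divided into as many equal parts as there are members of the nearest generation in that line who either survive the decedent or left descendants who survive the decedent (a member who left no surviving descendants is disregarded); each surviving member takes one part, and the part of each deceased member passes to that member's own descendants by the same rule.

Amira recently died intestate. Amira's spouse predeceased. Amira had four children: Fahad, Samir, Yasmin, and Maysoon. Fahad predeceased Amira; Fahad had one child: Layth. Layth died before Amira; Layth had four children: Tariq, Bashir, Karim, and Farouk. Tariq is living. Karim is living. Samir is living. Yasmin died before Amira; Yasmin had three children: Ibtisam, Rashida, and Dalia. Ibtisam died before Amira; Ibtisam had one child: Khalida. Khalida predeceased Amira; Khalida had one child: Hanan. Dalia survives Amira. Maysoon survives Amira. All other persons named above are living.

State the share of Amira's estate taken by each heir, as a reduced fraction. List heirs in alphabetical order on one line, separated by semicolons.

Bashir 1/16; Dalia 1/12; Farouk 1/16; Hanan 1/12; Karim 1/16; Maysoon 1/4; Rashida 1/12; Samir 1/4; Tariq 1/16

There is no surviving spouse, so the entire estate passes to Amira's descendants per stirpes.
The estate is divided into 4 equal shares of 1/4 among Fahad, Samir, Yasmin, Maysoon.
Fahad predeceased; the 1/4 allotted to Fahad's branch passes to Fahad's issue by representation.
Layth's line is the sole branch at this level, so the full 1/4 passes to Layth's issue by representation.
The 1/4 is divided into 4 equal shares of 1/16 among Tariq, Bashir, Karim, Farouk.
Tariq is living and takes 1/16.
Bashir is living and takes 1/16.
Karim is living and takes 1/16.
Farouk is living and takes 1/16.
Samir is living and takes 1/4.
Yasmin predeceased; the 1/4 allotted to Yasmin's branch passes to Yasmin's issue by representation.
The 1/4 is divided into 3 equal shares of 1/12 among Ibtisam, Rashida, Dalia.
Ibtisam predeceased; the 1/12 allotted to Ibtisam's branch passes to Ibtisam's issue by representation.
Khalida's line is the sole branch at this level, so the full 1/12 passes to Khalida's issue by representation.
Hanan is the sole taker at this level and receives the full 1/12.
Rashida is living and takes 1/12.
Dalia is living and takes 1/12.
Maysoon is living and takes 1/4.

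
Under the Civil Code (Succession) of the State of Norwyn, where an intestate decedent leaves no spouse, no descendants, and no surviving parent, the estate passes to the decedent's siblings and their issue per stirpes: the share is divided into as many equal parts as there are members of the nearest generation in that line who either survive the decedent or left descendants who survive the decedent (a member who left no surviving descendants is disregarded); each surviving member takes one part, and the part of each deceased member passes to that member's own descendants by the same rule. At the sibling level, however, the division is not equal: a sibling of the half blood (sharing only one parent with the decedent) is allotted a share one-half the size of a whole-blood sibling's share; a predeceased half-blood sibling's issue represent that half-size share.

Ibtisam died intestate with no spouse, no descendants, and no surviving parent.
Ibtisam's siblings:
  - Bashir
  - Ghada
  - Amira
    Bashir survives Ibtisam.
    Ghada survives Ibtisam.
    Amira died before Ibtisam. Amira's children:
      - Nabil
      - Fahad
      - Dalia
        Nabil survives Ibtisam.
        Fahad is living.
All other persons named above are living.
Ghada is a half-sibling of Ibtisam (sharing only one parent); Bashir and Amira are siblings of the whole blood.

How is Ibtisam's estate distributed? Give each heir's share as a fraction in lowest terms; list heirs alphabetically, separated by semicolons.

No spouse, descendants, or parent survives, so the estate passes to Ibtisam's siblings per stirpes.
Half-blood siblings count for one-half the weight of whole-blood siblings at the initial division.
Dividing 1 in proportion to weights (total weight 5/2): Bashir (weight 1) → 2/5; Ghada (weight 1/2) → 1/5; Amira (weight 1) → 2/5.
Bashir is living and takes 2/5.
Ghada is living and takes 1/5.
Amira predeceased; the 2/5 allotted to Amira's branch passes to Amira's issue by representation.
The 2/5 is divided into 3 equal shares of 2/15 among Nabil, Fahad, Dalia.
Nabil is living and takes 2/15.
Fahad is living and takes 2/15.
Dalia is living and takes 2/15.

Bashir 2/5; Dalia 2/15; Fahad 2/15; Ghada 1/5; Nabil 2/15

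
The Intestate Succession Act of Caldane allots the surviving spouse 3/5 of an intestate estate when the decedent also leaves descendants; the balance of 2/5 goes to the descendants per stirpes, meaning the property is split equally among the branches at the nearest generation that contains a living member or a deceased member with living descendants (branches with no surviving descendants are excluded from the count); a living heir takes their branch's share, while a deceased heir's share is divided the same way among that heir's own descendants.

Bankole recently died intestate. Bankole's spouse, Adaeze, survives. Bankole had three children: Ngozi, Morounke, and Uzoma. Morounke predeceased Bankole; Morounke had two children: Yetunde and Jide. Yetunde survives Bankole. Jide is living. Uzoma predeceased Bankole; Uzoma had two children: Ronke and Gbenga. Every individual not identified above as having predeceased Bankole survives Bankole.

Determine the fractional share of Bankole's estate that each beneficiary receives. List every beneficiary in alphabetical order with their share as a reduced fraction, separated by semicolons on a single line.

Adaeze 3/5; Gbenga 1/15; Jide 1/15; Ngozi 2/15; Ronke 1/15; Yetunde 1/15

Adaeze, as surviving spouse, takes 3/5.
The remaining 2/5 passes to Bankole's descendants per stirpes.
The 2/5 is divided into 3 equal shares of 2/15 among Ngozi, Morounke, Uzoma.
Ngozi is living and takes 2/15.
Morounke predeceased; the 2/15 allotted to Morounke's branch passes to Morounke's issue by representation.
The 2/15 is divided into 2 equal shares of 1/15 among Yetunde, Jide.
Yetunde is living and takes 1/15.
Jide is living and takes 1/15.
Uzoma predeceased; the 2/15 allotted to Uzoma's branch passes to Uzoma's issue by representation.
The 2/15 is divided into 2 equal shares of 1/15 among Ronke, Gbenga.
Ronke is living and takes 1/15.
Gbenga is living and takes 1/15.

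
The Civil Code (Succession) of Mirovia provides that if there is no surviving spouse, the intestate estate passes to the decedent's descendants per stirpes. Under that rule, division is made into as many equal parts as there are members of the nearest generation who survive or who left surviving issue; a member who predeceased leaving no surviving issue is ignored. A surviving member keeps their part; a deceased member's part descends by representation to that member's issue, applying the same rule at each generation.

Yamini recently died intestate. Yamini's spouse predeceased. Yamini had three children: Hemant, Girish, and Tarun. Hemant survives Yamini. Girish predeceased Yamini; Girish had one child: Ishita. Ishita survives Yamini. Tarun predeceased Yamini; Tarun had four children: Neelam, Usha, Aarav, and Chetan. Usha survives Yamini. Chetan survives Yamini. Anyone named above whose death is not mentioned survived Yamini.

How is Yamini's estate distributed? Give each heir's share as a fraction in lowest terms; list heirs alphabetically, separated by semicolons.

There is no surviving spouse, so the entire estate passes to Yamini's descendants per stirpes.
The estate is divided into 3 equal shares of 1/3 among Hemant, Girish, Tarun.
Hemant is living and takes 1/3.
Girish predeceased; the 1/3 allotted to Girish's branch passes to Girish's issue by representation.
Ishita is the sole taker at this level and receives the full 1/3.
Tarun predeceased; the 1/3 allotted to Tarun's branch passes to Tarun's issue by representation.
The 1/3 is divided into 4 equal shares of 1/12 among Neelam, Usha, Aarav, Chetan.
Neelam is living and takes 1/12.
Usha is living and takes 1/12.
Aarav is living and takes 1/12.
Chetan is living and takes 1/12.

Aarav 1/12; Chetan 1/12; Hemant 1/3; Ishita 1/3; Neelam 1/12; Usha 1/12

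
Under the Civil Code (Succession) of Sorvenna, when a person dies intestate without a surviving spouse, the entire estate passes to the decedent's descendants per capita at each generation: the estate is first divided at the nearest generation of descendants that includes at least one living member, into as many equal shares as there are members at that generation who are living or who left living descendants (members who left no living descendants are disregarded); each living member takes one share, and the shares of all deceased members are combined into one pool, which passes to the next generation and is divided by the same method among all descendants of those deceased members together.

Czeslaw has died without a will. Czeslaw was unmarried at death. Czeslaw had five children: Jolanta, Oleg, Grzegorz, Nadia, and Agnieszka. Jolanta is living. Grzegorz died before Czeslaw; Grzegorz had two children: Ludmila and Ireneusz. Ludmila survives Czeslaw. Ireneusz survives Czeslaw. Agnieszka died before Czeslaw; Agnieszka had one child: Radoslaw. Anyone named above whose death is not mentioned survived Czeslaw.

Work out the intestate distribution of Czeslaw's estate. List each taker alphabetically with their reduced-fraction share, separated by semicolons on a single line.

Ireneusz 2/15; Jolanta 1/5; Ludmila 2/15; Nadia 1/5; Oleg 1/5; Radoslaw 2/15

There is no surviving spouse, so the entire estate passes to Czeslaw's descendants per capita at each generation.
At generation 1 (Jolanta, Oleg, Grzegorz, Nadia, Agnieszka) there are 5 shares of (1)/5 = 1/5 each.
Living: Jolanta, Oleg, and Nadia — each takes 1/5.
Deceased: Grzegorz and Agnieszka. Their combined 2/5 is pooled and carried to generation 2.
At generation 2 (Ludmila, Ireneusz, Radoslaw) there are 3 shares of (2/5)/3 = 2/15 each.
Living: Ludmila, Ireneusz, and Radoslaw — each takes 2/15.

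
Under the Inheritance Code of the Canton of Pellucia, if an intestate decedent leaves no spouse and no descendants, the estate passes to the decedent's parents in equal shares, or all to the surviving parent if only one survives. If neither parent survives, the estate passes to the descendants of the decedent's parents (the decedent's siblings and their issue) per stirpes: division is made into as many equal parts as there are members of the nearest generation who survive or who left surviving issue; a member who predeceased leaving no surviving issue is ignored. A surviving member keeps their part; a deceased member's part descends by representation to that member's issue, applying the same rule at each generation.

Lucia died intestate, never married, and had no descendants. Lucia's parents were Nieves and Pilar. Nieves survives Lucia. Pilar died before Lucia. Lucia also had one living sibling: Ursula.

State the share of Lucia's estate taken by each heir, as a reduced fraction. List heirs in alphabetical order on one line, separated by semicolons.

Nieves 1

Only one parent, Nieves, survives, so Nieves takes the entire estate. The siblings take nothing because a surviving parent has priority.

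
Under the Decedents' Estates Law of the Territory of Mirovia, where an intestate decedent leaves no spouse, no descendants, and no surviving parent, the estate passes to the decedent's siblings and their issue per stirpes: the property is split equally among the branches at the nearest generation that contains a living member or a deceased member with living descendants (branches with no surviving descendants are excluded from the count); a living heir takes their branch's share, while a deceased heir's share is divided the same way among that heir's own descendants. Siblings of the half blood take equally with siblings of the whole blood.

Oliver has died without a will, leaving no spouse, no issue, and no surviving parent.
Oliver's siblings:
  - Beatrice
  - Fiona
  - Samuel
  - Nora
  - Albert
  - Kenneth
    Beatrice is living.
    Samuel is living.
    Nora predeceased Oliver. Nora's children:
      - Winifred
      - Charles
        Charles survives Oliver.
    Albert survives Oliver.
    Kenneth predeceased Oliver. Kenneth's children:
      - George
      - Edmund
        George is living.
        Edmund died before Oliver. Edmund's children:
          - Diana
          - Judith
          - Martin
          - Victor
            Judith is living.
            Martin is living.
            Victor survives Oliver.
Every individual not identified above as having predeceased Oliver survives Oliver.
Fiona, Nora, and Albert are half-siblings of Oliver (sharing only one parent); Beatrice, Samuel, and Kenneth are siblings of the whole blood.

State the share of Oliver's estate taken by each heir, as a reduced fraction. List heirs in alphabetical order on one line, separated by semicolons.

Albert 1/6; Beatrice 1/6; Charles 1/12; Diana 1/48; Fiona 1/6; George 1/12; Judith 1/48; Martin 1/48; Samuel 1/6; Victor 1/48; Winifred 1/12

No spouse, descendants, or parent survives, so the estate passes to Oliver's siblings per stirpes.
Half-blood and whole-blood siblings take equally under the stated rule.
The estate is divided into 6 equal shares of 1/6 among Beatrice, Fiona, Samuel, Nora, Albert, Kenneth.
Beatrice is living and takes 1/6.
Fiona is living and takes 1/6.
Samuel is living and takes 1/6.
Nora predeceased; the 1/6 allotted to Nora's branch passes to Nora's issue by representation.
The 1/6 is divided into 2 equal shares of 1/12 among Winifred, Charles.
Winifred is living and takes 1/12.
Charles is living and takes 1/12.
Albert is living and takes 1/6.
Kenneth predeceased; the 1/6 allotted to Kenneth's branch passes to Kenneth's issue by representation.
The 1/6 is divided into 2 equal shares of 1/12 among George, Edmund.
George is living and takes 1/12.
Edmund predeceased; the 1/12 allotted to Edmund's branch passes to Edmund's issue by representation.
The 1/12 is divided into 4 equal shares of 1/48 among Diana, Judith, Martin, Victor.
Diana is living and takes 1/48.
Judith is living and takes 1/48.
Martin is living and takes 1/48.
Victor is living and takes 1/48.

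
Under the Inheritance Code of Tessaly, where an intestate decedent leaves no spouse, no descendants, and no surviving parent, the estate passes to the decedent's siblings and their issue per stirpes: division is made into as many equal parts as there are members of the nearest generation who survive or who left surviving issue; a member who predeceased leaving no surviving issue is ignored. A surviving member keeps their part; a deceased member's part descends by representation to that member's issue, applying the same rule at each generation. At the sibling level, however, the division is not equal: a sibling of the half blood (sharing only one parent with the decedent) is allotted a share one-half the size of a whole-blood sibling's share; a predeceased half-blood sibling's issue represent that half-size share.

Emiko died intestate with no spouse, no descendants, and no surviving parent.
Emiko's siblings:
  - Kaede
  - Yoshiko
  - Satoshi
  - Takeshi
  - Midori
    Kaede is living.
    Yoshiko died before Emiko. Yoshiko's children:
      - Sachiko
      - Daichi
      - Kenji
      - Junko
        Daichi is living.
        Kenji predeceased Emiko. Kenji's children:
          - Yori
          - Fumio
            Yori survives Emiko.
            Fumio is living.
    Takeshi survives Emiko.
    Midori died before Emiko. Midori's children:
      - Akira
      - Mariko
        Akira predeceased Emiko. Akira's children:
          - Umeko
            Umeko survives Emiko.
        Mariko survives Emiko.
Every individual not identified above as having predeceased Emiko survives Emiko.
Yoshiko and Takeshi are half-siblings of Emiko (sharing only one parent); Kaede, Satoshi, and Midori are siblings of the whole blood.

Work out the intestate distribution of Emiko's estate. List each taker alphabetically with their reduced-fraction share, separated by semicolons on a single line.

No spouse, descendants, or parent survives, so the estate passes to Emiko's siblings per stirpes.
Half-blood siblings count for one-half the weight of whole-blood siblings at the initial division.
Dividing 1 in proportion to weights (total weight 4): Kaede (weight 1) → 1/4; Yoshiko (weight 1/2) → 1/8; Satoshi (weight 1) → 1/4; Takeshi (weight 1/2) → 1/8; Midori (weight 1) → 1/4.
Kaede is living and takes 1/4.
Yoshiko predeceased; the 1/8 allotted to Yoshiko's branch passes to Yoshiko's issue by representation.
The 1/8 is divided into 4 equal shares of 1/32 among Sachiko, Daichi, Kenji, Junko.
Sachiko is living and takes 1/32.
Daichi is living and takes 1/32.
Kenji predeceased; the 1/32 allotted to Kenji's branch passes to Kenji's issue by representation.
The 1/32 is divided into 2 equal shares of 1/64 among Yori, Fumio.
Yori is living and takes 1/64.
Fumio is living and takes 1/64.
Junko is living and takes 1/32.
Satoshi is living and takes 1/4.
Takeshi is living and takes 1/8.
Midori predeceased; the 1/4 allotted to Midori's branch passes to Midori's issue by representation.
The 1/4 is divided into 2 equal shares of 1/8 among Akira, Mariko.
Akira predeceased; the 1/8 allotted to Akira's branch passes to Akira's issue by representation.
Umeko is the sole taker at this level and receives the full 1/8.
Mariko is living and takes 1/8.

Daichi 1/32; Fumio 1/64; Junko 1/32; Kaede 1/4; Mariko 1/8; Sachiko 1/32; Satoshi 1/4; Takeshi 1/8; Umeko 1/8; Yori 1/64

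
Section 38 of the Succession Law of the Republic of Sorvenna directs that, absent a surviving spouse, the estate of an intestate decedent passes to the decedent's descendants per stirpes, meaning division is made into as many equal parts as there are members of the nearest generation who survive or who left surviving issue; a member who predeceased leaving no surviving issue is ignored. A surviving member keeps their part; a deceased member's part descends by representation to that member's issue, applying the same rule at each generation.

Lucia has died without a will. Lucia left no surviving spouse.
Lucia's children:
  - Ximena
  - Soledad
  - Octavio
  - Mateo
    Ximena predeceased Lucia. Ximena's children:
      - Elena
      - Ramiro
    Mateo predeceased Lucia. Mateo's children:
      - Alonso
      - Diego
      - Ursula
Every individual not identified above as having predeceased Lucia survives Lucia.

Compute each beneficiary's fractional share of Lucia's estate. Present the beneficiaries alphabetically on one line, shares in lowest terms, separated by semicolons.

There is no surviving spouse, so the entire estate passes to Lucia's descendants per stirpes.
The estate is divided into 4 equal shares of 1/4 among Ximena, Soledad, Octavio, Mateo.
Ximena predeceased; the 1/4 allotted to Ximena's branch passes to Ximena's issue by representation.
The 1/4 is divided into 2 equal shares of 1/8 among Elena, Ramiro.
Elena is living and takes 1/8.
Ramiro is living and takes 1/8.
Soledad is living and takes 1/4.
Octavio is living and takes 1/4.
Mateo predeceased; the 1/4 allotted to Mateo's branch passes to Mateo's issue by representation.
The 1/4 is divided into 3 equal shares of 1/12 among Alonso, Diego, Ursula.
Alonso is living and takes 1/12.
Diego is living and takes 1/12.
Ursula is living and takes 1/12.

Alonso 1/12; Diego 1/12; Elena 1/8; Octavio 1/4; Ramiro 1/8; Soledad 1/4; Ursula 1/12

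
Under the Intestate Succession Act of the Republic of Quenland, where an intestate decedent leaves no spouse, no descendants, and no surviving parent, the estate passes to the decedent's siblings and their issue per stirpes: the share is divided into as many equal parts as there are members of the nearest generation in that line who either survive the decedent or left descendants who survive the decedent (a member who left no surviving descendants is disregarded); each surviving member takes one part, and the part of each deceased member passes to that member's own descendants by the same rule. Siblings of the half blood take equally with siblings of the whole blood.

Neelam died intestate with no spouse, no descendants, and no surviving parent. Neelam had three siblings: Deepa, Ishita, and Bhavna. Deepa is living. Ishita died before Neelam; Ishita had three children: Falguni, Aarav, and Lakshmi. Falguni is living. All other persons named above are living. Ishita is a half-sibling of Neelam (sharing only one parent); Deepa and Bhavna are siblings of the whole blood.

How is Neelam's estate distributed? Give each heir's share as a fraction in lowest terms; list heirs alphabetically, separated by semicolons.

No spouse, descendants, or parent survives, so the estate passes to Neelam's siblings per stirpes.
Half-blood and whole-blood siblings take equally under the stated rule.
The estate is divided into 3 equal shares of 1/3 among Deepa, Ishita, Bhavna.
Deepa is living and takes 1/3.
Ishita predeceased; the 1/3 allotted to Ishita's branch passes to Ishita's issue by representation.
The 1/3 is divided into 3 equal shares of 1/9 among Falguni, Aarav, Lakshmi.
Falguni is living and takes 1/9.
Aarav is living and takes 1/9.
Lakshmi is living and takes 1/9.
Bhavna is living and takes 1/3.

Aarav 1/9; Bhavna 1/3; Deepa 1/3; Falguni 1/9; Lakshmi 1/9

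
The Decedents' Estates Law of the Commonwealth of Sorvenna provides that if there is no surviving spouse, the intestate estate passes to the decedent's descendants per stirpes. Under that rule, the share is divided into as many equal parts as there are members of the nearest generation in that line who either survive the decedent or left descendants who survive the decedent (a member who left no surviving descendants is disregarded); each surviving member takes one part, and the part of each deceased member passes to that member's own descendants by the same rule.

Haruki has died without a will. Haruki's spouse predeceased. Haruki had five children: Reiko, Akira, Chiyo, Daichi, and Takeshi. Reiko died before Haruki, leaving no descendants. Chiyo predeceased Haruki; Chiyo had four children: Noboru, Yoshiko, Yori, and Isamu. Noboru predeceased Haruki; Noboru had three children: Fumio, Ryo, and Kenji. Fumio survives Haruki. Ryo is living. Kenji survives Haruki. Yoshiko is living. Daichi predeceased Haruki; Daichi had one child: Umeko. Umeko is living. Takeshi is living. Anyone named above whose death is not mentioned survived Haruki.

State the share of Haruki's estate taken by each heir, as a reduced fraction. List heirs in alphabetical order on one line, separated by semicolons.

There is no surviving spouse, so the entire estate passes to Haruki's descendants per stirpes.
Reiko left no surviving issue, so that branch lapses and is disregarded.
The estate is divided into 4 equal shares of 1/4 among Akira, Chiyo, Daichi, Takeshi.
Akira is living and takes 1/4.
Chiyo predeceased; the 1/4 allotted to Chiyo's branch passes to Chiyo's issue by representation.
The 1/4 is divided into 4 equal shares of 1/16 among Noboru, Yoshiko, Yori, Isamu.
Noboru predeceased; the 1/16 allotted to Noboru's branch passes to Noboru's issue by representation.
The 1/16 is divided into 3 equal shares of 1/48 among Fumio, Ryo, Kenji.
Fumio is living and takes 1/48.
Ryo is living and takes 1/48.
Kenji is living and takes 1/48.
Yoshiko is living and takes 1/16.
Yori is living and takes 1/16.
Isamu is living and takes 1/16.
Daichi predeceased; the 1/4 allotted to Daichi's branch passes to Daichi's issue by representation.
Umeko is the sole taker at this level and receives the full 1/4.
Takeshi is living and takes 1/4.

Akira 1/4; Fumio 1/48; Isamu 1/16; Kenji 1/48; Ryo 1/48; Takeshi 1/4; Umeko 1/4; Yori 1/16; Yoshiko 1/16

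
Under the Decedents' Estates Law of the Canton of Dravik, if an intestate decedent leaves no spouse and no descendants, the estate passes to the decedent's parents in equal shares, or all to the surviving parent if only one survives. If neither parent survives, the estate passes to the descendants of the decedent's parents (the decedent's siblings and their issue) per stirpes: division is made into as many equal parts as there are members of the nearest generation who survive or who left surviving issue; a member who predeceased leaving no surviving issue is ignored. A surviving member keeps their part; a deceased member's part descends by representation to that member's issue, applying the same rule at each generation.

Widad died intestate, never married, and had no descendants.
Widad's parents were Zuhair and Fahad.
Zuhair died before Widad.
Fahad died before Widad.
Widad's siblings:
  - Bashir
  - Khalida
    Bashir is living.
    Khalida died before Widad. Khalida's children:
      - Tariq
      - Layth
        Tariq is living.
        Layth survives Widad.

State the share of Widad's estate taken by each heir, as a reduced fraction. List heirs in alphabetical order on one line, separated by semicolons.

Bashir 1/2; Layth 1/4; Tariq 1/4

Neither parent survives and there are no descendants, so the estate passes to Widad's siblings and their issue per stirpes.
The estate is divided into 2 equal shares of 1/2 among Bashir, Khalida.
Bashir is living and takes 1/2.
Khalida predeceased; the 1/2 allotted to Khalida's branch passes to Khalida's issue by representation.
The 1/2 is divided into 2 equal shares of 1/4 among Tariq, Layth.
Tariq is living and takes 1/4.
Layth is living and takes 1/4.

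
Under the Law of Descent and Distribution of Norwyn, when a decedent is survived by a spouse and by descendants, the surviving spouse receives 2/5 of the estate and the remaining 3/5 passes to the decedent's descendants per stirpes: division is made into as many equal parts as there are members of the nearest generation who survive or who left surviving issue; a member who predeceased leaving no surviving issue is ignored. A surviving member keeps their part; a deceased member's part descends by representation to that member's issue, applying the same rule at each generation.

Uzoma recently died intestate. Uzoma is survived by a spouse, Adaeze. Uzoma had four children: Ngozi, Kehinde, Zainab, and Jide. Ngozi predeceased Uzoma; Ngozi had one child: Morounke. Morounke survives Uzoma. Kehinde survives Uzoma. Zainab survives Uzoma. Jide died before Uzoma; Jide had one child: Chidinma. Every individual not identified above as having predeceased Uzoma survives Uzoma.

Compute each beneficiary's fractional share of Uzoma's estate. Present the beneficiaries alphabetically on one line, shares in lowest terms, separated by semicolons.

Adaeze 2/5; Chidinma 3/20; Kehinde 3/20; Morounke 3/20; Zainab 3/20

Adaeze, as surviving spouse, takes 2/5.
The remaining 3/5 passes to Uzoma's descendants per stirpes.
The 3/5 is divided into 4 equal shares of 3/20 among Ngozi, Kehinde, Zainab, Jide.
Ngozi predeceased; the 3/20 allotted to Ngozi's branch passes to Ngozi's issue by representation.
Morounke is the sole taker at this level and receives the full 3/20.
Kehinde is living and takes 3/20.
Zainab is living and takes 3/20.
Jide predeceased; the 3/20 allotted to Jide's branch passes to Jide's issue by representation.
Chidinma is the sole taker at this level and receives the full 3/20.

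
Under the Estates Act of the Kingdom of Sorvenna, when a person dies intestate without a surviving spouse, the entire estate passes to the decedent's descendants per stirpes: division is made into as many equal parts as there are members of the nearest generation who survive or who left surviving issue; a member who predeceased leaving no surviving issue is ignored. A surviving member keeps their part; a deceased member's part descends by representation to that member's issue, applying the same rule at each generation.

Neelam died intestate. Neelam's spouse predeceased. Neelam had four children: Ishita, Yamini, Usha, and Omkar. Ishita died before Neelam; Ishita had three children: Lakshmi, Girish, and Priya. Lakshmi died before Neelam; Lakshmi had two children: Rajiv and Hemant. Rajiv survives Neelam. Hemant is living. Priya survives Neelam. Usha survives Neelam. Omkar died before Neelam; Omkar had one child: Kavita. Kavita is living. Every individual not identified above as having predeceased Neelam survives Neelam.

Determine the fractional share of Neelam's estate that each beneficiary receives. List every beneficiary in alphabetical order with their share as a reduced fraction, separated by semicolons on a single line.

There is no surviving spouse, so the entire estate passes to Neelam's descendants per stirpes.
The estate is divided into 4 equal shares of 1/4 among Ishita, Yamini, Usha, Omkar.
Ishita predeceased; the 1/4 allotted to Ishita's branch passes to Ishita's issue by representation.
The 1/4 is divided into 3 equal shares of 1/12 among Lakshmi, Girish, Priya.
Lakshmi predeceased; the 1/12 allotted to Lakshmi's branch passes to Lakshmi's issue by representation.
The 1/12 is divided into 2 equal shares of 1/24 among Rajiv, Hemant.
Rajiv is living and takes 1/24.
Hemant is living and takes 1/24.
Girish is living and takes 1/12.
Priya is living and takes 1/12.
Yamini is living and takes 1/4.
Usha is living and takes 1/4.
Omkar predeceased; the 1/4 allotted to Omkar's branch passes to Omkar's issue by representation.
Kavita is the sole taker at this level and receives the full 1/4.

Girish 1/12; Hemant 1/24; Kavita 1/4; Priya 1/12; Rajiv 1/24; Usha 1/4; Yamini 1/4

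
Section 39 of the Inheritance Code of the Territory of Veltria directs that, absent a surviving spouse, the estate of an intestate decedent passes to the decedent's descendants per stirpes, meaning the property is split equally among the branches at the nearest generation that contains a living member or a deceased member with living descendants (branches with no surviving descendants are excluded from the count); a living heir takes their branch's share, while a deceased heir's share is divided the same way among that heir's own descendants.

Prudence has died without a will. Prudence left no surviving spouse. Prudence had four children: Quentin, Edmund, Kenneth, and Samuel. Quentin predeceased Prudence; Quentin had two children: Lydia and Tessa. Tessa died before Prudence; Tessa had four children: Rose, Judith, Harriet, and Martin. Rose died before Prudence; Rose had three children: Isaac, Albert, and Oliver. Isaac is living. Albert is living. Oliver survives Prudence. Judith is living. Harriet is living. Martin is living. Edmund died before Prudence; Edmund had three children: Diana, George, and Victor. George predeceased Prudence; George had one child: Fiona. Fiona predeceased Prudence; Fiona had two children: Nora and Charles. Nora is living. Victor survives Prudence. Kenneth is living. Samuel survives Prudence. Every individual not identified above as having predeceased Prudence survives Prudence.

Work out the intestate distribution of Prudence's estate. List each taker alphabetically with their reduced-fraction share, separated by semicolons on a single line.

There is no surviving spouse, so the entire estate passes to Prudence's descendants per stirpes.
The estate is divided into 4 equal shares of 1/4 among Quentin, Edmund, Kenneth, Samuel.
Quentin predeceased; the 1/4 allotted to Quentin's branch passes to Quentin's issue by representation.
The 1/4 is divided into 2 equal shares of 1/8 among Lydia, Tessa.
Lydia is living and takes 1/8.
Tessa predeceased; the 1/8 allotted to Tessa's branch passes to Tessa's issue by representation.
The 1/8 is divided into 4 equal shares of 1/32 among Rose, Judith, Harriet, Martin.
Rose predeceased; the 1/32 allotted to Rose's branch passes to Rose's issue by representation.
The 1/32 is divided into 3 equal shares of 1/96 among Isaac, Albert, Oliver.
Isaac is living and takes 1/96.
Albert is living and takes 1/96.
Oliver is living and takes 1/96.
Judith is living and takes 1/32.
Harriet is living and takes 1/32.
Martin is living and takes 1/32.
Edmund predeceased; the 1/4 allotted to Edmund's branch passes to Edmund's issue by representation.
The 1/4 is divided into 3 equal shares of 1/12 among Diana, George, Victor.
Diana is living and takes 1/12.
George predeceased; the 1/12 allotted to George's branch passes to George's issue by representation.
Fiona's line is the sole branch at this level, so the full 1/12 passes to Fiona's issue by representation.
The 1/12 is divided into 2 equal shares of 1/24 among Nora, Charles.
Nora is living and takes 1/24.
Charles is living and takes 1/24.
Victor is living and takes 1/12.
Kenneth is living and takes 1/4.
Samuel is living and takes 1/4.

Albert 1/96; Charles 1/24; Diana 1/12; Harriet 1/32; Isaac 1/96; Judith 1/32; Kenneth 1/4; Lydia 1/8; Martin 1/32; Nora 1/24; Oliver 1/96; Samuel 1/4; Victor 1/12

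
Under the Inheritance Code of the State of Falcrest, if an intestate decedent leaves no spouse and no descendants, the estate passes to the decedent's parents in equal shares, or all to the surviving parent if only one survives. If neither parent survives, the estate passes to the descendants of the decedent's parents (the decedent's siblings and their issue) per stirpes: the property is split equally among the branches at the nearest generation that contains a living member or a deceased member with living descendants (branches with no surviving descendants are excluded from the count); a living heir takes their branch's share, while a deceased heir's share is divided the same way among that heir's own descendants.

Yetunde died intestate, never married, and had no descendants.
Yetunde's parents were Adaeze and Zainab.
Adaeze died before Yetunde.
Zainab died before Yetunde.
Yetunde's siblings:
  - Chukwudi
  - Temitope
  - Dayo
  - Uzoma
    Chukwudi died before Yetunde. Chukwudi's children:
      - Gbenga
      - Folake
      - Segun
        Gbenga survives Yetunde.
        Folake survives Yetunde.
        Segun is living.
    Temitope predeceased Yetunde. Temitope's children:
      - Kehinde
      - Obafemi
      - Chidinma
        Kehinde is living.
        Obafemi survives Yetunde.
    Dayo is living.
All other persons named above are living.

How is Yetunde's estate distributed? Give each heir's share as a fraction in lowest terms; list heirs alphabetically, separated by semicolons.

Chidinma 1/12; Dayo 1/4; Folake 1/12; Gbenga 1/12; Kehinde 1/12; Obafemi 1/12; Segun 1/12; Uzoma 1/4

Neither parent survives and there are no descendants, so the estate passes to Yetunde's siblings and their issue per stirpes.
The estate is divided into 4 equal shares of 1/4 among Chukwudi, Temitope, Dayo, Uzoma.
Chukwudi predeceased; the 1/4 allotted to Chukwudi's branch passes to Chukwudi's issue by representation.
The 1/4 is divided into 3 equal shares of 1/12 among Gbenga, Folake, Segun.
Gbenga is living and takes 1/12.
Folake is living and takes 1/12.
Segun is living and takes 1/12.
Temitope predeceased; the 1/4 allotted to Temitope's branch passes to Temitope's issue by representation.
The 1/4 is divided into 3 equal shares of 1/12 among Kehinde, Obafemi, Chidinma.
Kehinde is living and takes 1/12.
Obafemi is living and takes 1/12.
Chidinma is living and takes 1/12.
Dayo is living and takes 1/4.
Uzoma is living and takes 1/4.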